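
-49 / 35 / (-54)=7 / 270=0.03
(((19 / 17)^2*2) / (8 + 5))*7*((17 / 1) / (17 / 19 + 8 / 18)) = 864234 / 50609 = 17.08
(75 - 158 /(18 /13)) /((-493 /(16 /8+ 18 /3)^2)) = 22528 /4437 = 5.08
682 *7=4774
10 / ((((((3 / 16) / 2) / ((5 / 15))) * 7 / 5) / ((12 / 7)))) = 6400 / 147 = 43.54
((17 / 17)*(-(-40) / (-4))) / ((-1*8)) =5 / 4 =1.25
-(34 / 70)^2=-289 / 1225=-0.24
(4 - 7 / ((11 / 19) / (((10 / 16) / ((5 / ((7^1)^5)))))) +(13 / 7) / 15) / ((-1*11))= 234671651 / 101640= 2308.85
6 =6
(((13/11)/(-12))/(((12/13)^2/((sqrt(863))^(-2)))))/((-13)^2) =-13/16403904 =-0.00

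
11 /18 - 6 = -5.39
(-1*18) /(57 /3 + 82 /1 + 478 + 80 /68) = -306 /9863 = -0.03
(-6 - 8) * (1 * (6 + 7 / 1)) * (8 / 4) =-364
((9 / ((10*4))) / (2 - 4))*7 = -63 / 80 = -0.79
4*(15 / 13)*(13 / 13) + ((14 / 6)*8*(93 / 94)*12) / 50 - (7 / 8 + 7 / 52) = 982257 / 122200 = 8.04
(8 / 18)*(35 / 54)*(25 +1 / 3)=5320 / 729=7.30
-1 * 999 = -999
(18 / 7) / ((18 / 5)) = 5 / 7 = 0.71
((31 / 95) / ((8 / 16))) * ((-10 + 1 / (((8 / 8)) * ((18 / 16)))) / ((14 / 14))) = -5084 / 855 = -5.95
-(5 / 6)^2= -25 / 36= -0.69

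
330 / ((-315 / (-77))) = 242 / 3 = 80.67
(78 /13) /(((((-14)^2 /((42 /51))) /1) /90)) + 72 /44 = 5112 /1309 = 3.91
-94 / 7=-13.43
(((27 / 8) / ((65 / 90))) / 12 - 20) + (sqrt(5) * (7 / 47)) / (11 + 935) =-4079 / 208 + 7 * sqrt(5) / 44462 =-19.61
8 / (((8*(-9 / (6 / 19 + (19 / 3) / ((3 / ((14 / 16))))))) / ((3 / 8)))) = -2959 / 32832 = -0.09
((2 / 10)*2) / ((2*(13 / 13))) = 1 / 5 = 0.20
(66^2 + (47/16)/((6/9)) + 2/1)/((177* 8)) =139597/45312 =3.08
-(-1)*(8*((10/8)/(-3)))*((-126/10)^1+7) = 56/3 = 18.67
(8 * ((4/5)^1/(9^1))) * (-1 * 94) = -3008/45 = -66.84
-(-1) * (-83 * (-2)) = 166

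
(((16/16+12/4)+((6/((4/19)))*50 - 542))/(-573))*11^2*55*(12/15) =-4722388/573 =-8241.51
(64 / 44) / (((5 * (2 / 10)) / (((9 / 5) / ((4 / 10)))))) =72 / 11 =6.55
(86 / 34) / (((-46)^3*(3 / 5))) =-215 / 4964136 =-0.00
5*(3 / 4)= 15 / 4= 3.75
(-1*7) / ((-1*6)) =7 / 6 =1.17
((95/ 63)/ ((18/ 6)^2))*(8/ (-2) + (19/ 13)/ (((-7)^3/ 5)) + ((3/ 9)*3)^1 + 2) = -48070/ 280917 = -0.17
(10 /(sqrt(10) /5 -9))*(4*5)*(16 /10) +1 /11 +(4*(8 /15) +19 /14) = -29929981 /930930 -320*sqrt(10) /403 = -34.66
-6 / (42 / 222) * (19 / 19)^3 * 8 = -1776 / 7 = -253.71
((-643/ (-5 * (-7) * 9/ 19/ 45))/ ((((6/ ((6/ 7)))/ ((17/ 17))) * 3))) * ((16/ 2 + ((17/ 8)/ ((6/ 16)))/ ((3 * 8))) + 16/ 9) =-1258351/ 1512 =-832.24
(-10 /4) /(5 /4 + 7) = -10 /33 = -0.30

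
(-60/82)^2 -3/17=10257/28577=0.36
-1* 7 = -7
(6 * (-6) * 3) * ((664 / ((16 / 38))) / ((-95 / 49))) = 439236 / 5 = 87847.20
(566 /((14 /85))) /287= 11.97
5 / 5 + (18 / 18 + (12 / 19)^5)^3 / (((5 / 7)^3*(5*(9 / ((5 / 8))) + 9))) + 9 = 1544029130608247553120163 / 153708911177482332777375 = 10.05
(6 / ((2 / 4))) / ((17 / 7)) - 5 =-1 / 17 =-0.06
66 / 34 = 33 / 17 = 1.94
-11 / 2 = -5.50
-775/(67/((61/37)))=-47275/2479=-19.07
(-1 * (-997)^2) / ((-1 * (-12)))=-994009 / 12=-82834.08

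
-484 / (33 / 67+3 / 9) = -48642 / 83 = -586.05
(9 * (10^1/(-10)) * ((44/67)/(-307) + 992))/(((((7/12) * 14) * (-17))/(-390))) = -429716748240/17133977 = -25079.80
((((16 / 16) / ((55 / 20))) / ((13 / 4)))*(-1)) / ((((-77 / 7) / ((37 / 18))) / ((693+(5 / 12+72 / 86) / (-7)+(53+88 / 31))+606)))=11224611782 / 396296901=28.32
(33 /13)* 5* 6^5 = 1283040 /13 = 98695.38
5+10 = 15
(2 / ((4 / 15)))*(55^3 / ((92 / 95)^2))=22523015625 / 16928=1330518.41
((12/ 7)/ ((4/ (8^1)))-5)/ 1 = -1.57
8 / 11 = 0.73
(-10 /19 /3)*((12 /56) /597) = -5 /79401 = -0.00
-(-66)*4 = 264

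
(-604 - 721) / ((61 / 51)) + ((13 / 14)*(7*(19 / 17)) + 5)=-2272113 / 2074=-1095.52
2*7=14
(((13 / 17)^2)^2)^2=815730721 / 6975757441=0.12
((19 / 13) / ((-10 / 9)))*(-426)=36423 / 65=560.35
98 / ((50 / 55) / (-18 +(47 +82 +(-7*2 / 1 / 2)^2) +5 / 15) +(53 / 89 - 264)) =-46148102 / 124034243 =-0.37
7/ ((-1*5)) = -7/ 5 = -1.40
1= 1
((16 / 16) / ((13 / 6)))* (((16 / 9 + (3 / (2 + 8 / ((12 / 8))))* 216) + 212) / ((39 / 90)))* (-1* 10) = -5982400 / 1859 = -3218.07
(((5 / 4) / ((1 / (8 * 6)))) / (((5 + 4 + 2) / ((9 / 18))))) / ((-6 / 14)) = -70 / 11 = -6.36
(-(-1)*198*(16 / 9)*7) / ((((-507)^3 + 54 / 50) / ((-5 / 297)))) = 1750 / 5498037081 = 0.00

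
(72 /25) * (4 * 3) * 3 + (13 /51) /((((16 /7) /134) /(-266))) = -19743757 /5100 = -3871.32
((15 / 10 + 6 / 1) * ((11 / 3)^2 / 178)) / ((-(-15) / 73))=8833 / 3204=2.76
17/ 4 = 4.25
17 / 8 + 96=785 / 8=98.12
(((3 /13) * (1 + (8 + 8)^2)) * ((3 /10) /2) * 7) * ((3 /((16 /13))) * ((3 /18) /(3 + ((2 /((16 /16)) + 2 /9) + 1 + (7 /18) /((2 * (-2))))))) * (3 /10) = 6939 /5600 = 1.24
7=7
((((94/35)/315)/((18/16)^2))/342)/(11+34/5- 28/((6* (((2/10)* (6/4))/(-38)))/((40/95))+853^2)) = 175091802688/158221964693394945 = 0.00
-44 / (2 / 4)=-88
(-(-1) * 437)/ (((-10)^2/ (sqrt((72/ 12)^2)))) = 1311/ 50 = 26.22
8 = 8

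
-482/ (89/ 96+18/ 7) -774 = -2143578/ 2351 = -911.77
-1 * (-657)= 657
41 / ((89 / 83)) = 3403 / 89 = 38.24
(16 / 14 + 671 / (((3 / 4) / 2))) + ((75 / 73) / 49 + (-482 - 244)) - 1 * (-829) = 1893.50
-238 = -238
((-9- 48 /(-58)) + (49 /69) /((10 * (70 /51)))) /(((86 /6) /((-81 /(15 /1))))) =43873569 /14340500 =3.06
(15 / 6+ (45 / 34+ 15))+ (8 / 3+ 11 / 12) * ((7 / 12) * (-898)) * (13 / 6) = -29729689 / 7344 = -4048.16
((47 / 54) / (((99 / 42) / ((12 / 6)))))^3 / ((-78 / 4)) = -569780624 / 27586570869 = -0.02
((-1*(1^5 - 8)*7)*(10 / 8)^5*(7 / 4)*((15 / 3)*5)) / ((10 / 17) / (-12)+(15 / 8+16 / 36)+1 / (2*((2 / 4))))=4099921875 / 2049536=2000.41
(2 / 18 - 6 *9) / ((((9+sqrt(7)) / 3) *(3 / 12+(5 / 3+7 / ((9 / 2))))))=-5238 / 925+582 *sqrt(7) / 925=-4.00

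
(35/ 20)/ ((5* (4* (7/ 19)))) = 19/ 80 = 0.24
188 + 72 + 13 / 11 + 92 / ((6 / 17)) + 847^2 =23691718 / 33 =717930.85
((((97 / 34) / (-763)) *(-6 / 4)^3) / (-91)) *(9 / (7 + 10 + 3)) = -23571 / 377715520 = -0.00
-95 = -95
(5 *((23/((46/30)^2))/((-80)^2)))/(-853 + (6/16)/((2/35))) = -45/4983824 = -0.00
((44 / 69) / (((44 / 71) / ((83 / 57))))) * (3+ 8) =64823 / 3933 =16.48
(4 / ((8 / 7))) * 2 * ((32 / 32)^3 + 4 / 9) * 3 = 91 / 3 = 30.33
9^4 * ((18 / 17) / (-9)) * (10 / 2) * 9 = -590490 / 17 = -34734.71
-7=-7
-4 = -4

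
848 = 848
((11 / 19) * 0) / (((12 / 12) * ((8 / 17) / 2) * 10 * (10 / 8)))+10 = 10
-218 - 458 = -676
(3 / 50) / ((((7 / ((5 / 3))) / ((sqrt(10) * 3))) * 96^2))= 0.00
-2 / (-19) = 2 / 19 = 0.11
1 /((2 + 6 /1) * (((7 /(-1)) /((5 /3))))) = -5 /168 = -0.03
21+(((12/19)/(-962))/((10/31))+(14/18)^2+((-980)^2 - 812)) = 3551798225177/3701295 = 959609.60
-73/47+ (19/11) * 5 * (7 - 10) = -14198/517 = -27.46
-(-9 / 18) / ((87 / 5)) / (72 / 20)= 25 / 3132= 0.01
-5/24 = -0.21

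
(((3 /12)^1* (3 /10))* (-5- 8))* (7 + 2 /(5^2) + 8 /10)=-7683 /1000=-7.68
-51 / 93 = -17 / 31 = -0.55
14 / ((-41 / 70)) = -980 / 41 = -23.90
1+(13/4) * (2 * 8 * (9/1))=469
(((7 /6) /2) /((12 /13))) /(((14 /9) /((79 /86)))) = 1027 /2752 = 0.37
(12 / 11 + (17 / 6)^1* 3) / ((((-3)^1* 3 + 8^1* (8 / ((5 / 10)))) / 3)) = 0.24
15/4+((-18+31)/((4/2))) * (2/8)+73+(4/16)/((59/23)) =37039/472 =78.47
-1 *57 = -57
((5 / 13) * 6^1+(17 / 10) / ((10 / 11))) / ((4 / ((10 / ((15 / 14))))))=38017 / 3900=9.75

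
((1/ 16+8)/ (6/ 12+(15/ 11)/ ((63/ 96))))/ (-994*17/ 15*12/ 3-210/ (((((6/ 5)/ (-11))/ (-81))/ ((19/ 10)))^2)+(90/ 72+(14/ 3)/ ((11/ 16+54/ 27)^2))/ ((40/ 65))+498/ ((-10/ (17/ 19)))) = -6979124460/ 932663840912852689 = -0.00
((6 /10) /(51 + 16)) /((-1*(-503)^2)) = -3 /84758015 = -0.00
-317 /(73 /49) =-15533 /73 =-212.78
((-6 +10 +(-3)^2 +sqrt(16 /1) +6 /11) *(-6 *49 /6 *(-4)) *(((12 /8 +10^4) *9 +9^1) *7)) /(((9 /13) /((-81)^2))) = 225908915393070 /11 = 20537174126642.73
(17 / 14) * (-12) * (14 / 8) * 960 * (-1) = 24480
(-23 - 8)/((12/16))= -124/3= -41.33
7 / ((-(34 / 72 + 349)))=-252 / 12581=-0.02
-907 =-907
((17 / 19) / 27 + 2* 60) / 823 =61577 / 422199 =0.15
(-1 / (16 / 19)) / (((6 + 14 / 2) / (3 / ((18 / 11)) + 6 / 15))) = -1273 / 6240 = -0.20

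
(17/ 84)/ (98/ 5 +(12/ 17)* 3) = 1445/ 155064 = 0.01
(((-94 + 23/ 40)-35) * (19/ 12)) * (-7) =1423.38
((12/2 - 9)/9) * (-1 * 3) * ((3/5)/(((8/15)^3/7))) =14175/512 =27.69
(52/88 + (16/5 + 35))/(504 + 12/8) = 0.08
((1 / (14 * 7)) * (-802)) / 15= -401 / 735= -0.55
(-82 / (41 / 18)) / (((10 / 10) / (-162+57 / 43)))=248724 / 43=5784.28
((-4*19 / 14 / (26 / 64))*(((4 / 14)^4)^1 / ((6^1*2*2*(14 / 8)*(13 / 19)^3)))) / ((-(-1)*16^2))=-260642 / 10080519267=-0.00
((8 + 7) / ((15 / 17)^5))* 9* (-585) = -18458141 / 125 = -147665.13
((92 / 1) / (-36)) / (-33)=23 / 297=0.08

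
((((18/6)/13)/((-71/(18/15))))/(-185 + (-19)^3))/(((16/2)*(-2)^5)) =-3/1387010560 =-0.00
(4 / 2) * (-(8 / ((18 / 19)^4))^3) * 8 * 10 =-156733.96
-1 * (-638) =638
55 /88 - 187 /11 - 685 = -5611 /8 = -701.38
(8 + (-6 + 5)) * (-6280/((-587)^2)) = -43960/344569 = -0.13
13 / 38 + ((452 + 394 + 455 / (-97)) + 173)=3740005 / 3686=1014.65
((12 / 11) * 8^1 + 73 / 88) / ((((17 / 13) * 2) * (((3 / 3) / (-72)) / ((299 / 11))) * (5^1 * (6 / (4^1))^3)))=-13075868 / 30855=-423.78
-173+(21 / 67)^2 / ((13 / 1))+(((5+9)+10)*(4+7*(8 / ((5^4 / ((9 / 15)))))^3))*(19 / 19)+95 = 32070051301648599 / 1780914306640625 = 18.01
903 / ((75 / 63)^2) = 398223 / 625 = 637.16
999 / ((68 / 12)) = 2997 / 17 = 176.29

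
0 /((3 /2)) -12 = -12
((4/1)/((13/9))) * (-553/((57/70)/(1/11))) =-464520/2717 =-170.97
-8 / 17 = -0.47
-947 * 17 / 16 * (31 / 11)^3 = -479605309 / 21296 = -22520.91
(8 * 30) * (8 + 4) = 2880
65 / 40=13 / 8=1.62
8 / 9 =0.89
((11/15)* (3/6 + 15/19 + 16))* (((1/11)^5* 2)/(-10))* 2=-0.00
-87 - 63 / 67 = -5892 / 67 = -87.94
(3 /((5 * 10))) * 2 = 3 /25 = 0.12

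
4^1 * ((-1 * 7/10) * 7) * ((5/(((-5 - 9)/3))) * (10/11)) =210/11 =19.09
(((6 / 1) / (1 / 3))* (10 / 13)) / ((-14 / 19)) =-1710 / 91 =-18.79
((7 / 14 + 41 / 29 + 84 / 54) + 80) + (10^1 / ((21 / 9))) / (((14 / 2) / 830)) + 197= 788.63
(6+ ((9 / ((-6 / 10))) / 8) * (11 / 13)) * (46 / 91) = 10557 / 4732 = 2.23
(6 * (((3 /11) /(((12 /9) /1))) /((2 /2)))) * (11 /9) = 3 /2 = 1.50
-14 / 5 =-2.80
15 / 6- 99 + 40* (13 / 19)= -2627 / 38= -69.13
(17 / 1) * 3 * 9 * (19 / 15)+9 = 2952 / 5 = 590.40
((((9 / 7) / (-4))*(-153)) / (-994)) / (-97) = 1377 / 2699704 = 0.00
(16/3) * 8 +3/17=2185/51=42.84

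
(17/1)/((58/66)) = 561/29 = 19.34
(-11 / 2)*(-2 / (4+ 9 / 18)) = 22 / 9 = 2.44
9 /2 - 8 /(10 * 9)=397 /90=4.41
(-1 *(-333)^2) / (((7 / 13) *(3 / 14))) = -961038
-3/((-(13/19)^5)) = 7428297/371293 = 20.01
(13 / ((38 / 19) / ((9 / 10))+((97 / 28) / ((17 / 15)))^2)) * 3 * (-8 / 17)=-37425024 / 23584745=-1.59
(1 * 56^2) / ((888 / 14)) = 5488 / 111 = 49.44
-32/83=-0.39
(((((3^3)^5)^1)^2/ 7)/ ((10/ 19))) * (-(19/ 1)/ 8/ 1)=-74326698686168289/ 560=-132726247653871.94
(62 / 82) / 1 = 31 / 41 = 0.76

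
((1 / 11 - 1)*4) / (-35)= 8 / 77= 0.10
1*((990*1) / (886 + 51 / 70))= 69300 / 62071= 1.12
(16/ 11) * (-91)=-1456/ 11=-132.36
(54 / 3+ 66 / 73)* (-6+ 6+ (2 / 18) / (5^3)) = 92 / 5475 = 0.02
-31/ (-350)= 31/ 350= 0.09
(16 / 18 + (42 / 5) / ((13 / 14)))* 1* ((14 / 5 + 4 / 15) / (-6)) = -133676 / 26325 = -5.08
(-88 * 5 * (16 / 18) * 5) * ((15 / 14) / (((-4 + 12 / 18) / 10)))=44000 / 7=6285.71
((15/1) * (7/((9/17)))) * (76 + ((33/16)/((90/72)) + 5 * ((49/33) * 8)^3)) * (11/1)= 723453236359/39204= 18453556.69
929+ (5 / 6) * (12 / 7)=6513 / 7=930.43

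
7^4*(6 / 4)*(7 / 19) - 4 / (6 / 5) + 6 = 151567 / 114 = 1329.54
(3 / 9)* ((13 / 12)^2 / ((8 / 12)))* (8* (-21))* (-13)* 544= 2091544 / 3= 697181.33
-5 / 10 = -1 / 2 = -0.50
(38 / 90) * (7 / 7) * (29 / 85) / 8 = 551 / 30600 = 0.02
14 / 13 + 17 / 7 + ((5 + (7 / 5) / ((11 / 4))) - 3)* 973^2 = 11889040327 / 5005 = 2375432.63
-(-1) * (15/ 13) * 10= 150/ 13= 11.54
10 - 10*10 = -90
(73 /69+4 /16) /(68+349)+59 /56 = 1702661 /1611288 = 1.06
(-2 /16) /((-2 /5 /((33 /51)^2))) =605 /4624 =0.13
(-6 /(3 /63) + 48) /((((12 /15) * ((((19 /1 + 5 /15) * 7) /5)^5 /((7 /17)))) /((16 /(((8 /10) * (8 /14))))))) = -740390625 /7654432628416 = -0.00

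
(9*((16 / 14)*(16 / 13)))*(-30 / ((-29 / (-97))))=-3352320 / 2639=-1270.30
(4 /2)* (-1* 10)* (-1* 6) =120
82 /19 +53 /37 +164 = 119333 /703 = 169.75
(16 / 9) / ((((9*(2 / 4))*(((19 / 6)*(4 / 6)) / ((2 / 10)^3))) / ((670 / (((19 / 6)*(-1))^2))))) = 17152 / 171475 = 0.10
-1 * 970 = -970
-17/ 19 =-0.89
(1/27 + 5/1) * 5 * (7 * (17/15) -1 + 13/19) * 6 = 590512/513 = 1151.10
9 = 9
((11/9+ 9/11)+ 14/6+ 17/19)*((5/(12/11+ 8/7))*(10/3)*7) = 275.17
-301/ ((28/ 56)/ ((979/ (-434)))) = 42097/ 31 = 1357.97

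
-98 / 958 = -49 / 479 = -0.10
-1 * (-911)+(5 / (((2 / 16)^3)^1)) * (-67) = -170609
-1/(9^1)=-1/9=-0.11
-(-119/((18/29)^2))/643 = 100079/208332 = 0.48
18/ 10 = 9/ 5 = 1.80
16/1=16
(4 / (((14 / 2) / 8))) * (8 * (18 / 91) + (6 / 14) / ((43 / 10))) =210624 / 27391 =7.69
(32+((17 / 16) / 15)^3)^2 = 195693794156105569 / 191102976000000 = 1024.02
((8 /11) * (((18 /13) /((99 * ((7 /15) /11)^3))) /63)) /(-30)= -2200 /31213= -0.07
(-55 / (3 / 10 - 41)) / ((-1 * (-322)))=25 / 5957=0.00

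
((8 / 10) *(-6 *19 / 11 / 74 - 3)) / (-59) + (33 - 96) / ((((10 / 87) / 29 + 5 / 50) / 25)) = -4771039512474 / 314930495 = -15149.50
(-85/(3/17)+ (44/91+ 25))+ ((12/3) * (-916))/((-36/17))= 1043438/819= 1274.04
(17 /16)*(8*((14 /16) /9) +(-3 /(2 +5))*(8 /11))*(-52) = -71383 /2772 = -25.75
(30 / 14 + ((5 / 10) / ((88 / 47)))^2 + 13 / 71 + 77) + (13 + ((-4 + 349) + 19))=7026268817 / 15395072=456.40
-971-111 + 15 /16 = -17297 /16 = -1081.06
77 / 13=5.92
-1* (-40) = 40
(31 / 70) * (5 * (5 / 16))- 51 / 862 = 61093 / 96544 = 0.63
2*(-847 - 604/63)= -107930/63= -1713.17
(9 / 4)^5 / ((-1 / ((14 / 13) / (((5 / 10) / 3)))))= -1240029 / 3328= -372.60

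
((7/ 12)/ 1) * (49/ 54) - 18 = -17.47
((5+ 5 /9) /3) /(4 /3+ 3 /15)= 250 /207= 1.21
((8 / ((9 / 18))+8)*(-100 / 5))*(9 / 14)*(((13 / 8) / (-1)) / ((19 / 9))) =237.52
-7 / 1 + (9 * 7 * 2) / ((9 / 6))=77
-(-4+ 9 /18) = 7 /2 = 3.50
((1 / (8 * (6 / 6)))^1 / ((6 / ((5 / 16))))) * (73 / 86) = 365 / 66048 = 0.01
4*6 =24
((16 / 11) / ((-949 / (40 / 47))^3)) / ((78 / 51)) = -8704000 / 12689024869124461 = -0.00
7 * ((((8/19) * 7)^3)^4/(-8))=-832270262079737298944/2213314919066161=-376028.85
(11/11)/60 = 1/60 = 0.02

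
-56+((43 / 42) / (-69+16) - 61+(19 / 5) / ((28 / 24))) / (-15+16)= -1266173 / 11130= -113.76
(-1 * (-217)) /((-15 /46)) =-9982 /15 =-665.47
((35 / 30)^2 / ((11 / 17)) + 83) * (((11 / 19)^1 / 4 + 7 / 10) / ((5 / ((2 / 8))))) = 3606007 / 1003200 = 3.59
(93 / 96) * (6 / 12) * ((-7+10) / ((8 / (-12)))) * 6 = -837 / 64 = -13.08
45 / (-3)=-15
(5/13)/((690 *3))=1/5382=0.00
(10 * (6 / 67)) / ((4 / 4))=60 / 67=0.90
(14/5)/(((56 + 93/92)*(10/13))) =8372/131125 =0.06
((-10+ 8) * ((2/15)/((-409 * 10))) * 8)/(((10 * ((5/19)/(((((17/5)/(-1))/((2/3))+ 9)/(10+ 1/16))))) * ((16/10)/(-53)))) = -104728/41155625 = -0.00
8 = 8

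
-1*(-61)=61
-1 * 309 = -309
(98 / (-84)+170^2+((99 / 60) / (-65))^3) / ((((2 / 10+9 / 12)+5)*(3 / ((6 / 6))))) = 1618.98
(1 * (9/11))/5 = 9/55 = 0.16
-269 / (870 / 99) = -8877 / 290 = -30.61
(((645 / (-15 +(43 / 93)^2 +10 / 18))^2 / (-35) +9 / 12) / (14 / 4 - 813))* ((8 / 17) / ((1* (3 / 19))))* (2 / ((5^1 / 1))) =138368073732664 / 1621449164519345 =0.09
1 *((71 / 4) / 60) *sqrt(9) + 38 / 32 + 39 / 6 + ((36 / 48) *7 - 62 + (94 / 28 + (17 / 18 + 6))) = -95441 / 2520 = -37.87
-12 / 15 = -4 / 5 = -0.80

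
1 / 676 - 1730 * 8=-9355839 / 676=-13840.00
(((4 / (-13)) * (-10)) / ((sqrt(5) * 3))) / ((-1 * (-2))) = 4 * sqrt(5) / 39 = 0.23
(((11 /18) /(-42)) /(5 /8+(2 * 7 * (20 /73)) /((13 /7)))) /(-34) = 10439 /65625525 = 0.00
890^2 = 792100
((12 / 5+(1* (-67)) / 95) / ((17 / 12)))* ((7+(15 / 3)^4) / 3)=407008 / 1615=252.02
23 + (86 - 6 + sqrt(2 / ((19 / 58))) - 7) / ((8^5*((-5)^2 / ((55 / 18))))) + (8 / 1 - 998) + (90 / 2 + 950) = 11*sqrt(551) / 28016640 + 82576163 / 2949120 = 28.00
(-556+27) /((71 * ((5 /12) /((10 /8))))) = -22.35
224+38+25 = 287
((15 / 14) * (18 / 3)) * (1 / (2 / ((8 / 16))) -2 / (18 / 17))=-295 / 28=-10.54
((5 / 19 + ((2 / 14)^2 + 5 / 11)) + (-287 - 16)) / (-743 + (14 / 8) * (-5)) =127648 / 317471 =0.40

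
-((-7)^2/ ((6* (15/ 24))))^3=-7529536/ 3375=-2230.97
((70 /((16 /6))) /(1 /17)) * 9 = 16065 /4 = 4016.25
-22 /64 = -11 /32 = -0.34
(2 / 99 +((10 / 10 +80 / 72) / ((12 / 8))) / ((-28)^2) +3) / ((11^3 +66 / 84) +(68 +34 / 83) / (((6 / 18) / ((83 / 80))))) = 1759165 / 899207001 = 0.00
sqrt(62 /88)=sqrt(341) /22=0.84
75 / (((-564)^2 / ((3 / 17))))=25 / 600848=0.00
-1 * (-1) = 1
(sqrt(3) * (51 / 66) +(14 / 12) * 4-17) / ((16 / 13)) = -481 / 48 +221 * sqrt(3) / 352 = -8.93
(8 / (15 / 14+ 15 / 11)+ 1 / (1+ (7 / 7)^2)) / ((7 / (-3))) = -2839 / 1750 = -1.62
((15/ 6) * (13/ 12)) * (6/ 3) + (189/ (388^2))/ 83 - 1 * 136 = -4894975229/ 37485456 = -130.58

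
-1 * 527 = -527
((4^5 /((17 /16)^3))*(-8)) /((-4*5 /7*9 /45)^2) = -102760448 /4913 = -20916.03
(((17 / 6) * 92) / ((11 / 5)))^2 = 15288100 / 1089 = 14038.66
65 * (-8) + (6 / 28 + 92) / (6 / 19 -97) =-13397889 / 25718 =-520.95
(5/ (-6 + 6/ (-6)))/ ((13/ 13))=-5/ 7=-0.71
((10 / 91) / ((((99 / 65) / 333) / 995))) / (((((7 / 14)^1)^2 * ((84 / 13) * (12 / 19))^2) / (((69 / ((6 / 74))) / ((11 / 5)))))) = 2220975.65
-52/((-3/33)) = 572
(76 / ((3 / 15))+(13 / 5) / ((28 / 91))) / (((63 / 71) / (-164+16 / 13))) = -291795871 / 4095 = -71256.62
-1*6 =-6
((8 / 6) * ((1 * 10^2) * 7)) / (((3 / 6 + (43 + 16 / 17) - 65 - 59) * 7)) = -2720 / 1623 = -1.68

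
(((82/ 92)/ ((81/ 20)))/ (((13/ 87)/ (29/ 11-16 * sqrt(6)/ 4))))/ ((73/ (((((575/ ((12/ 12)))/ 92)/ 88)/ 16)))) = 4310125/ 18255055104-148625 * sqrt(6)/ 414887616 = -0.00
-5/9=-0.56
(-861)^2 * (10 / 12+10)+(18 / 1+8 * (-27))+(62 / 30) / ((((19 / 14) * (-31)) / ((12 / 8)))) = 1525848091 / 190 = 8030779.43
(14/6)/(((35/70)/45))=210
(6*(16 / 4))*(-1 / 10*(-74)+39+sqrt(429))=24*sqrt(429)+5568 / 5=1610.70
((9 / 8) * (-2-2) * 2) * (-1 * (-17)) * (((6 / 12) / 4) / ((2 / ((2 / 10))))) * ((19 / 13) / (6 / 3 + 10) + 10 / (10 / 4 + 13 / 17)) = -937533 / 153920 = -6.09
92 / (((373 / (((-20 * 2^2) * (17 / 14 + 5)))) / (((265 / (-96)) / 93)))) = 883775 / 242823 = 3.64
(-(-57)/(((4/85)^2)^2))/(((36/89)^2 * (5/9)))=1571228372375/12288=127866892.28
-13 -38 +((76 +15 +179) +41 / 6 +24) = 1499 / 6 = 249.83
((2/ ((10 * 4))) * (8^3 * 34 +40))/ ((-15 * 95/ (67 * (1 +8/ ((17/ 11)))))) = -2045778/ 8075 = -253.35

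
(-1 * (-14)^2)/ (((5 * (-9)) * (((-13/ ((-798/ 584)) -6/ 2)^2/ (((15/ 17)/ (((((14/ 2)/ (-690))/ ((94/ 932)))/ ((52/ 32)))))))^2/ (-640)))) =-425781234684887445000/ 1353253412039758849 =-314.64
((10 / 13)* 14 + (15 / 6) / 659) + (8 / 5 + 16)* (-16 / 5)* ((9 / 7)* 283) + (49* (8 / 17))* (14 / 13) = -1042759225353 / 50973650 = -20456.83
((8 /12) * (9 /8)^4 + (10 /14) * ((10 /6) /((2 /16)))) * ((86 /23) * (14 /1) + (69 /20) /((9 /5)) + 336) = 49066179751 /11870208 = 4133.56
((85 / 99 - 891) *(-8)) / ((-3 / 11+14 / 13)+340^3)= 0.00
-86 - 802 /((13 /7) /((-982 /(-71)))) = -5592326 /923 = -6058.86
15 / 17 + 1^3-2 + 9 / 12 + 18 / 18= 111 / 68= 1.63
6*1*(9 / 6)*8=72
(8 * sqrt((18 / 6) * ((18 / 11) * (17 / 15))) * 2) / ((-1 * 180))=-4 * sqrt(1870) / 825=-0.21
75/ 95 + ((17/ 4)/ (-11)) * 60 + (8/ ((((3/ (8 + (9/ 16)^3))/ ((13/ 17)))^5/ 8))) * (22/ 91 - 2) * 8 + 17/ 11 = -1259431888046639291938685458301/ 35520167669649192813330432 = -35456.81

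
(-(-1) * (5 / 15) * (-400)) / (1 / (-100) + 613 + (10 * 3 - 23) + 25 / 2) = -40000 / 189747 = -0.21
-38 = -38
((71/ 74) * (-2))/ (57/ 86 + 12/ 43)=-6106/ 2997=-2.04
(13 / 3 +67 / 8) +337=8393 / 24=349.71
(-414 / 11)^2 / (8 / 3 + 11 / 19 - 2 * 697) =-9769572 / 9592033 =-1.02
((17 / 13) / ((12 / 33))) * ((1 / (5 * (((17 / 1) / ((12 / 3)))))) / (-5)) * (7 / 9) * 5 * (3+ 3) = -154 / 195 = -0.79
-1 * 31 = -31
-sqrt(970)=-31.14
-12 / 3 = -4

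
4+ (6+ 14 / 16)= 87 / 8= 10.88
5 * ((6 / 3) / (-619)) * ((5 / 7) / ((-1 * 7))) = 50 / 30331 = 0.00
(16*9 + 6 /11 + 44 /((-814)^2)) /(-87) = -75059 /45177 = -1.66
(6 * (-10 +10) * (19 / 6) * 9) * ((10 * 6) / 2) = 0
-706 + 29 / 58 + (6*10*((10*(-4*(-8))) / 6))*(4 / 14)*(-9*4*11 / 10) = -516757 / 14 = -36911.21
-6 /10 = -3 /5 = -0.60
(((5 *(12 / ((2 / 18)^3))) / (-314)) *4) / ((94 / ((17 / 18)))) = -5.60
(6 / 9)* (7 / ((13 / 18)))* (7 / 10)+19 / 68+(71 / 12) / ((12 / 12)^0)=35534 / 3315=10.72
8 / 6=4 / 3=1.33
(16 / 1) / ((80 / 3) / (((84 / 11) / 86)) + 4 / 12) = 1008 / 18941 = 0.05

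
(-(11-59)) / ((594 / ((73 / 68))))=0.09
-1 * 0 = 0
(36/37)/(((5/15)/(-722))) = -77976/37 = -2107.46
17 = 17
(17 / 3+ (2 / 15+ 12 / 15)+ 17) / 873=118 / 4365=0.03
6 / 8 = 3 / 4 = 0.75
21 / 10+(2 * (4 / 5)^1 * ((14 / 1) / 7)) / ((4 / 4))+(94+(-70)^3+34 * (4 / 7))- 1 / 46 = -276019441 / 805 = -342881.29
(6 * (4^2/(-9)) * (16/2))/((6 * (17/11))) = -1408/153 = -9.20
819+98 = 917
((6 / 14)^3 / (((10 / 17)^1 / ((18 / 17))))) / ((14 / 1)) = 243 / 24010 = 0.01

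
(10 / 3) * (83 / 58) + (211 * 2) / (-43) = -18869 / 3741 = -5.04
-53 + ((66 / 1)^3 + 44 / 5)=1437259 / 5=287451.80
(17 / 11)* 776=13192 / 11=1199.27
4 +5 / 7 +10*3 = 243 / 7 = 34.71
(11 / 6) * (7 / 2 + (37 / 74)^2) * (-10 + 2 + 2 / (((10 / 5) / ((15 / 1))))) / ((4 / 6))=1155 / 16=72.19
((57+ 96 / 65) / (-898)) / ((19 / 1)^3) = -0.00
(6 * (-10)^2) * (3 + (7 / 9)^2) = 58400 / 27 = 2162.96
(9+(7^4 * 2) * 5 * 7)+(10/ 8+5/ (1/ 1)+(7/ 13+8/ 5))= 43702721/ 260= 168087.39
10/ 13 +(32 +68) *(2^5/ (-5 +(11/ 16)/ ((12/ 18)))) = -1329930/ 1651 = -805.53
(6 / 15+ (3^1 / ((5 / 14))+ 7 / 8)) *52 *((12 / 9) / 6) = 559 / 5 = 111.80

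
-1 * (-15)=15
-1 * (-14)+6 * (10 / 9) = 62 / 3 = 20.67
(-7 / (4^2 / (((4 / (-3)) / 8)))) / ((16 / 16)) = 7 / 96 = 0.07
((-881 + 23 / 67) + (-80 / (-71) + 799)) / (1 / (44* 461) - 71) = 7770415004 / 6850855391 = 1.13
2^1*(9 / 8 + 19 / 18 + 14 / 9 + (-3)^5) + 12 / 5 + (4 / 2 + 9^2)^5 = 709027230037 / 180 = 3939040166.87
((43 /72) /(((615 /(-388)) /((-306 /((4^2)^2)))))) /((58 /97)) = 6877979 /9131520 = 0.75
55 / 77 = 5 / 7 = 0.71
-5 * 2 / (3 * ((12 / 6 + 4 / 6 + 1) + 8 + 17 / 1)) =-0.12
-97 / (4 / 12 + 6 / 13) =-3783 / 31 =-122.03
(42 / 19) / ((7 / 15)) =90 / 19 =4.74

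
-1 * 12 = -12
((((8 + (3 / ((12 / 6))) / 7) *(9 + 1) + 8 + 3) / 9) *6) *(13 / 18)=8476 / 189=44.85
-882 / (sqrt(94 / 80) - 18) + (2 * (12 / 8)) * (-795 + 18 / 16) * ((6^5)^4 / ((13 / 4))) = -449764869706383608121312 / 167869 + 1764 * sqrt(470) / 12913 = -2679261029173841552.78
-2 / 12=-1 / 6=-0.17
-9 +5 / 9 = -76 / 9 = -8.44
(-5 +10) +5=10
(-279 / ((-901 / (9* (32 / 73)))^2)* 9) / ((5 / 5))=-208272384 / 4326087529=-0.05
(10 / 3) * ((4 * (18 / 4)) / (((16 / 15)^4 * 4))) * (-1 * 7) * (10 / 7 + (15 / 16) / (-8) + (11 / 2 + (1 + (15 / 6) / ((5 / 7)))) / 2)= -4294265625 / 8388608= -511.92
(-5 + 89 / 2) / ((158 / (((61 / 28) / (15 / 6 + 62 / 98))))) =427 / 2456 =0.17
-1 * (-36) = 36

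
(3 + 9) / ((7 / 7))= 12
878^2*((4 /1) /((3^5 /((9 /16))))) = 192721 /27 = 7137.81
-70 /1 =-70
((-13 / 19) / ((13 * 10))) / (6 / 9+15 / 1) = -3 / 8930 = -0.00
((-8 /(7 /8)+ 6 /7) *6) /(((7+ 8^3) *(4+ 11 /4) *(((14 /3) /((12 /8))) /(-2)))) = 0.01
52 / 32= 13 / 8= 1.62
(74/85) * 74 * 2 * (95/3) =208088/51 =4080.16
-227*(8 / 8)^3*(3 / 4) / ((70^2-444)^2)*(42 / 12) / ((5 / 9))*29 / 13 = -1244187 / 10325086720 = -0.00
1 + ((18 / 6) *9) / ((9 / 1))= 4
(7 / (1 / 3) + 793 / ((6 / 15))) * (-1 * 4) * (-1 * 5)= 40070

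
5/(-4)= -1.25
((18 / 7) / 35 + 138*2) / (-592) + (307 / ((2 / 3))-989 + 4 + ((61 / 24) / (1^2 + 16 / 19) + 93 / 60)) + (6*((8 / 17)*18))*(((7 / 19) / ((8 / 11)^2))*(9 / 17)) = -300623576059 / 597310980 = -503.29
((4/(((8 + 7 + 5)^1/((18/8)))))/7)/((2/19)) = 171/280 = 0.61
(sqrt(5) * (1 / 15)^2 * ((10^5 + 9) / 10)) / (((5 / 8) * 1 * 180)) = 100009 * sqrt(5) / 253125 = 0.88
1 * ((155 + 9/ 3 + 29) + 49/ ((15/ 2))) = 2903/ 15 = 193.53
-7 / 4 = -1.75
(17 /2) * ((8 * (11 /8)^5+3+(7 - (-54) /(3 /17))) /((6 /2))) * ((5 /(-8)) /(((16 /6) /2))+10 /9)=1525730705 /2359296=646.69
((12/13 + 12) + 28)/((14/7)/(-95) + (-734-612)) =-12635/415584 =-0.03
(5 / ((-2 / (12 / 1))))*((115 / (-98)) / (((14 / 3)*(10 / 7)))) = 1035 / 196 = 5.28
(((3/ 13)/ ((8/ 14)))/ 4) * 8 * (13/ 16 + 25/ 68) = 6741/ 7072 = 0.95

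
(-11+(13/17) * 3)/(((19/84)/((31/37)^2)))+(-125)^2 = 15597.98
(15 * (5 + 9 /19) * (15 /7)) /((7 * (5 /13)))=60840 /931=65.35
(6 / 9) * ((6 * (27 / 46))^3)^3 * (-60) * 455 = -2731722362405384002200 / 1801152661463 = -1516652319.85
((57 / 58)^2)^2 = 10556001 / 11316496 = 0.93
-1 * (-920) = 920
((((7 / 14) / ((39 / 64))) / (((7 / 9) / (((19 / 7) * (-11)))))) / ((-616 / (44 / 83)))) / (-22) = -456 / 370097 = -0.00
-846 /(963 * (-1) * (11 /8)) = 752 /1177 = 0.64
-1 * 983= -983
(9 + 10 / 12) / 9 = 59 / 54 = 1.09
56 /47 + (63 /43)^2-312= -26823649 /86903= -308.66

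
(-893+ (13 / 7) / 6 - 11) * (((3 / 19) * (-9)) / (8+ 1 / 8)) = 273276 / 1729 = 158.05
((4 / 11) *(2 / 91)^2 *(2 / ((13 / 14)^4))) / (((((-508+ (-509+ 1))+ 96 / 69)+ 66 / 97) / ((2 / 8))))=-6996416 / 60052295280263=-0.00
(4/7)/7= 4/49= 0.08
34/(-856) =-17/428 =-0.04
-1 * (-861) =861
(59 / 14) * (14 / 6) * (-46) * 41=-55637 / 3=-18545.67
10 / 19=0.53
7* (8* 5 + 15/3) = 315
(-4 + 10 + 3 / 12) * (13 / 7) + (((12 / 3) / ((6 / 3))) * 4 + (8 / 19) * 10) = 12671 / 532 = 23.82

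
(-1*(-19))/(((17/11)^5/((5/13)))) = 15299845/18458141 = 0.83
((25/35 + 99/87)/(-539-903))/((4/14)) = -94/20909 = -0.00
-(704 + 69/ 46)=-1411/ 2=-705.50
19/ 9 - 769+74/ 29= -199492/ 261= -764.34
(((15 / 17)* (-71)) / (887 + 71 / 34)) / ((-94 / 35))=0.03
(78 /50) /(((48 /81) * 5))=1053 /2000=0.53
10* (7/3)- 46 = -68/3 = -22.67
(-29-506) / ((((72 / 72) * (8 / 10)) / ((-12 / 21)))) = 2675 / 7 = 382.14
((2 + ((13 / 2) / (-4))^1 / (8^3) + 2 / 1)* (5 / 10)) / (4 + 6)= 16371 / 81920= 0.20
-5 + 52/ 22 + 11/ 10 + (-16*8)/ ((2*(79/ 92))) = -661031/ 8690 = -76.07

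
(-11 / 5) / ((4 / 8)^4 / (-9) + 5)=-1584 / 3595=-0.44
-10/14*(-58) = 290/7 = 41.43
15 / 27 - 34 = -301 / 9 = -33.44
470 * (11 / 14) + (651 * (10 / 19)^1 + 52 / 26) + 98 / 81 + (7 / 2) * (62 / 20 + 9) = 757.48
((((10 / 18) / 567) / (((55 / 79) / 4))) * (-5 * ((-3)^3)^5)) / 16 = 7774785 / 308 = 25242.81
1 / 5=0.20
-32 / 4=-8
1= 1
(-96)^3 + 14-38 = -884760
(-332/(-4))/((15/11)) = 913/15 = 60.87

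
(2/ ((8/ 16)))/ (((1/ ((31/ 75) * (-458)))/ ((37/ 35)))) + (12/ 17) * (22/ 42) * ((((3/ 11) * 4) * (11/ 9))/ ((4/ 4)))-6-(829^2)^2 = -1003637909884883/ 2125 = -472300192887.00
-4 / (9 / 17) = -68 / 9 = -7.56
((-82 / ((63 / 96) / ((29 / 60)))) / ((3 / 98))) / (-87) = 22.68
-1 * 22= -22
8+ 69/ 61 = 557/ 61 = 9.13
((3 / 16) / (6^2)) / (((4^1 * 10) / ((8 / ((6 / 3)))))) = 1 / 1920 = 0.00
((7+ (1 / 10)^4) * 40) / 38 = 70001 / 9500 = 7.37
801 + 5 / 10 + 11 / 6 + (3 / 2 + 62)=5201 / 6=866.83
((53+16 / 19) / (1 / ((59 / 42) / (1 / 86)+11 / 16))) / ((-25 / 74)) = -515063791 / 26600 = -19363.30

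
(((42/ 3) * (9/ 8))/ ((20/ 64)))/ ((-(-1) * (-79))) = -252/ 395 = -0.64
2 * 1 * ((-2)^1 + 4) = 4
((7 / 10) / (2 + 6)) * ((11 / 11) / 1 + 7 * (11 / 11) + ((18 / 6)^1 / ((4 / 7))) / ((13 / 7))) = 3941 / 4160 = 0.95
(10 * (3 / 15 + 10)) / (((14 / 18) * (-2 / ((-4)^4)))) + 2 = -16784.29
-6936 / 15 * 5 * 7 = -16184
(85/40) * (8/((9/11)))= 187/9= 20.78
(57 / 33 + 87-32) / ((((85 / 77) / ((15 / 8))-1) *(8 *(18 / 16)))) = -1456 / 95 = -15.33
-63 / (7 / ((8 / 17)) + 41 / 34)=-952 / 243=-3.92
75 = 75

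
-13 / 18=-0.72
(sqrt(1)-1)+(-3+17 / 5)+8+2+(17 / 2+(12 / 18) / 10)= 569 / 30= 18.97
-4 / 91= -0.04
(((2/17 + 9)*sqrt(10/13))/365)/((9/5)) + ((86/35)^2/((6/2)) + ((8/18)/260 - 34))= -4584361/143325 + 155*sqrt(130)/145197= -31.97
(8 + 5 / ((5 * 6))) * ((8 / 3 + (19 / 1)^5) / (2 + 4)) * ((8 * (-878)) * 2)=-1278322150840 / 27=-47345264845.93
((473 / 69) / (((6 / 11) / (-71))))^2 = 136465964569 / 171396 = 796202.74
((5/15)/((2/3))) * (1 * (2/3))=0.33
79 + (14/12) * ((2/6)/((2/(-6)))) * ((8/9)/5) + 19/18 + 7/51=367133/4590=79.99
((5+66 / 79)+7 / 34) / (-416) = -16227 / 1117376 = -0.01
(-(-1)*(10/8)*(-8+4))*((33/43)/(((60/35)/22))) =-49.24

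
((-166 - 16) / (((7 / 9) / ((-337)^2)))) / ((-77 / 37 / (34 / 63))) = 3714614852 / 539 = 6891678.76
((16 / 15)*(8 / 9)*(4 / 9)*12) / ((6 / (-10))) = -2048 / 243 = -8.43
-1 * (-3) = 3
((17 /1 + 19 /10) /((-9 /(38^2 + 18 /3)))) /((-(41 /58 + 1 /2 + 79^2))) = 88305 /181024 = 0.49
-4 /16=-1 /4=-0.25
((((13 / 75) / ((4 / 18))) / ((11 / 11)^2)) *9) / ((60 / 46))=2691 / 500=5.38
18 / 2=9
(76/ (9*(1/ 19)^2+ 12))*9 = 82308/ 1447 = 56.88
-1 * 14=-14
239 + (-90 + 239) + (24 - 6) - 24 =382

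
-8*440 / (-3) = 3520 / 3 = 1173.33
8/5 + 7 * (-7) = -237/5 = -47.40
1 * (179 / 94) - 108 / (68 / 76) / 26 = -56885 / 20774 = -2.74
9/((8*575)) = 9/4600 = 0.00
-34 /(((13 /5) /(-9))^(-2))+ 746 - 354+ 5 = 798179 /2025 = 394.16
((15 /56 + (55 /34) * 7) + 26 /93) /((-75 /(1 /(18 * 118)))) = -1051007 /14103784800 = -0.00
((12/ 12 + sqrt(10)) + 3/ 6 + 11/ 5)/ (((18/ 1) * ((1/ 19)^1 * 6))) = 19 * sqrt(10)/ 108 + 703/ 1080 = 1.21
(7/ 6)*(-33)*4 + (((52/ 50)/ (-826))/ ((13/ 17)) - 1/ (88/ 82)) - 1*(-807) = 296233827/ 454300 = 652.07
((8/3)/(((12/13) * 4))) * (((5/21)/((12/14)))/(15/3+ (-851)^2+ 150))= 65/234691344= 0.00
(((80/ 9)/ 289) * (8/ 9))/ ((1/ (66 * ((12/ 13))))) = 56320/ 33813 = 1.67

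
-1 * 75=-75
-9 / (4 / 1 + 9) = -9 / 13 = -0.69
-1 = -1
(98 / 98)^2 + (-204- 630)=-833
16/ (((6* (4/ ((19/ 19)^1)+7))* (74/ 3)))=4/ 407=0.01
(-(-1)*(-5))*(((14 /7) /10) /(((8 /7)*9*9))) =-7 /648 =-0.01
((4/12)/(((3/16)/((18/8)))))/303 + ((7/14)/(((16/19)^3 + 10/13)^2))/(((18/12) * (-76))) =195247438073/17991531871728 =0.01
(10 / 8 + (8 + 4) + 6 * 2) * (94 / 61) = 4747 / 122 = 38.91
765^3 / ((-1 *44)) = -447697125 / 44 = -10174934.66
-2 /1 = -2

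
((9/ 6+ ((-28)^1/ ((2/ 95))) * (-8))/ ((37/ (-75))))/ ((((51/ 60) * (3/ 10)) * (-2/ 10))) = 266037500/ 629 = 422953.10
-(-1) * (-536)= -536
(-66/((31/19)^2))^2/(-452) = -141919569/104357873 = -1.36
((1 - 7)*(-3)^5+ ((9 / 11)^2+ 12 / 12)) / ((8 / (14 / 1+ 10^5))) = 2208059085 / 121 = 18248422.19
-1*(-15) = 15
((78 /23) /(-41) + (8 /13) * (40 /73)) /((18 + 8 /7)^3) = 39057067 /1076619656164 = 0.00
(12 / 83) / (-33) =-4 / 913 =-0.00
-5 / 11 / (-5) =1 / 11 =0.09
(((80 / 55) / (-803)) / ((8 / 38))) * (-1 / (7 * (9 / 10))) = 0.00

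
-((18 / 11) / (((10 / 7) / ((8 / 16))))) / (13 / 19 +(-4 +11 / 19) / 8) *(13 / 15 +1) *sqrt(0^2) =0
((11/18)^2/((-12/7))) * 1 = -847/3888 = -0.22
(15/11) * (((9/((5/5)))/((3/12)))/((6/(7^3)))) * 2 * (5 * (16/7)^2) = 1612800/11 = 146618.18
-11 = -11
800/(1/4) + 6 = 3206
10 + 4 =14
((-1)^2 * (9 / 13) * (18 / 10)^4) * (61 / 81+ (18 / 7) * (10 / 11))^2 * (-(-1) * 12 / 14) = 20066547366 / 337211875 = 59.51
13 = 13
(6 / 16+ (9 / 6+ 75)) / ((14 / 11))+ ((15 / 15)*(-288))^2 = 9296493 / 112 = 83004.40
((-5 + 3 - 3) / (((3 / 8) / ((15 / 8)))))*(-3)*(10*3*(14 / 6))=5250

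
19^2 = 361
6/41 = 0.15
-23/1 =-23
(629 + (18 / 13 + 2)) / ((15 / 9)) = 24663 / 65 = 379.43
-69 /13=-5.31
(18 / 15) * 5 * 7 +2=44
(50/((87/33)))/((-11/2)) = -100/29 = -3.45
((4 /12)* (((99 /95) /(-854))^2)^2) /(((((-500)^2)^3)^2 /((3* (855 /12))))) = 288178803 /445350907869177734375000000000000000000000000000000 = 0.00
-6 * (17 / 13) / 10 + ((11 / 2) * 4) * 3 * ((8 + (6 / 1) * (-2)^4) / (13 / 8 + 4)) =237799 / 195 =1219.48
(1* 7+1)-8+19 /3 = 19 /3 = 6.33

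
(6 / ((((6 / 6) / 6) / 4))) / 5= 144 / 5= 28.80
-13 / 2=-6.50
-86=-86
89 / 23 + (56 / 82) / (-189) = 98431 / 25461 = 3.87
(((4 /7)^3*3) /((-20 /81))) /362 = -1944 /310415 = -0.01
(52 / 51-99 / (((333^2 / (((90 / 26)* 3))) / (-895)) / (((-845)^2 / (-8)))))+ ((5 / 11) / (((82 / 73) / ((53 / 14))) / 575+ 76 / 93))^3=-333271017987119681850065932307279743543 / 450002199690988454161189028130816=-740598.64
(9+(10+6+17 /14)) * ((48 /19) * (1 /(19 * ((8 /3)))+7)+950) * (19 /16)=16026523 /532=30125.04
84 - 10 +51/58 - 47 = 1617/58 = 27.88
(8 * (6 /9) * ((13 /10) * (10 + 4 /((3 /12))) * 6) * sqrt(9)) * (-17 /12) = -22984 /5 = -4596.80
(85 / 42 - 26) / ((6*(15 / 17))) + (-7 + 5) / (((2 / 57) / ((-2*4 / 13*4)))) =6672173 / 49140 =135.78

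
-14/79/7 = -2/79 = -0.03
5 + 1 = 6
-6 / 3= -2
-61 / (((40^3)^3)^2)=-61 / 68719476736000000000000000000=-0.00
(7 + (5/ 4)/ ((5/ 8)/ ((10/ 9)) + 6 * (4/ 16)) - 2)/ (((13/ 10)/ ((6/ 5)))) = 740/ 143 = 5.17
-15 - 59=-74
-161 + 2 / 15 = -2413 / 15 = -160.87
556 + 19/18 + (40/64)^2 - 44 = 513.45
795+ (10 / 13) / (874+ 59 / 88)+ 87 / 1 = 882550366 / 1000623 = 882.00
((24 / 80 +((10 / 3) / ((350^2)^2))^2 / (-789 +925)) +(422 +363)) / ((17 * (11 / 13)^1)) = 28138744906630312500000013 / 515427254409375000000000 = 54.59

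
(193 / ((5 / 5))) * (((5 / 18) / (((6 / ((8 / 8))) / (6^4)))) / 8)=2895 / 2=1447.50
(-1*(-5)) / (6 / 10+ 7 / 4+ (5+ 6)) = 100 / 267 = 0.37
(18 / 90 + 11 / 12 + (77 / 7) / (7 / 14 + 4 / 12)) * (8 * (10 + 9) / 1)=32642 / 15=2176.13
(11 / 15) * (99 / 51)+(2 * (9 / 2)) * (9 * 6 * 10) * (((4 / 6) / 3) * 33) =3029521 / 85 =35641.42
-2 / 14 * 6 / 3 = -2 / 7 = -0.29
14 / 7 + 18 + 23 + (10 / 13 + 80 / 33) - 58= -5065 / 429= -11.81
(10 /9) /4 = 5 /18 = 0.28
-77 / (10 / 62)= -2387 / 5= -477.40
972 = 972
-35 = -35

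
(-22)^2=484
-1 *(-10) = 10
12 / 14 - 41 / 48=1 / 336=0.00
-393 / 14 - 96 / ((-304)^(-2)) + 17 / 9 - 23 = -1117870133 / 126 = -8871985.18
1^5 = 1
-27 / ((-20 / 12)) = 81 / 5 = 16.20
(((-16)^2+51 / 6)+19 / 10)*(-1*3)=-3996 / 5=-799.20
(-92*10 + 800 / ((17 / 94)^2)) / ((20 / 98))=33334308 / 289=115343.63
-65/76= -0.86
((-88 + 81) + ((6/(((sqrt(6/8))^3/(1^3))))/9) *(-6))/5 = -7/5 - 32 *sqrt(3)/45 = -2.63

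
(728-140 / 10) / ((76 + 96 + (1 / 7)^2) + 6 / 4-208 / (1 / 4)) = -69972 / 64531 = -1.08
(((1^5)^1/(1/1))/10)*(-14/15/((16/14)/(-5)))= 49/120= 0.41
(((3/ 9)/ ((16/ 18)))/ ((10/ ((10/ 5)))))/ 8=3/ 320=0.01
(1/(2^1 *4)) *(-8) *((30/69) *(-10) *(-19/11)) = -1900/253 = -7.51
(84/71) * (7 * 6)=3528/71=49.69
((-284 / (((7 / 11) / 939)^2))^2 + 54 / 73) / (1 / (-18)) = -1206327296401542172090476 / 175273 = -6882562039798155860.23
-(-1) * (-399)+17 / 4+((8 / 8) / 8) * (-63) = -3221 / 8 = -402.62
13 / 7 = 1.86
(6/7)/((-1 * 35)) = -6/245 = -0.02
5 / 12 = 0.42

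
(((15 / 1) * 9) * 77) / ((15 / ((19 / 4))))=13167 / 4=3291.75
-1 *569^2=-323761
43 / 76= 0.57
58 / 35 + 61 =2193 / 35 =62.66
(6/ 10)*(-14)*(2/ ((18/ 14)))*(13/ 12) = -637/ 45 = -14.16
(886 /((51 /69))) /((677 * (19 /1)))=20378 /218671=0.09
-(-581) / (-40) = -581 / 40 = -14.52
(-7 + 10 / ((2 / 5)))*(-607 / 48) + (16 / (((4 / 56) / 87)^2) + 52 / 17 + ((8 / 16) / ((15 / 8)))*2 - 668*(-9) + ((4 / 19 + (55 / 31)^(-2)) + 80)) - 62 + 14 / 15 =556749640564787 / 23449800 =23742191.43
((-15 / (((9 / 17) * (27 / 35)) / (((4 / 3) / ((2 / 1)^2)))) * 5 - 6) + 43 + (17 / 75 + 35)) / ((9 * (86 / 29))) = 970079 / 2351025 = 0.41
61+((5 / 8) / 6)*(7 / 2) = 5891 / 96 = 61.36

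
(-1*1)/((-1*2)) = 1/2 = 0.50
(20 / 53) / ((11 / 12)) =240 / 583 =0.41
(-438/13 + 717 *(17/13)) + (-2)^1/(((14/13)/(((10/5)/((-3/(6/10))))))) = 411623/455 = 904.67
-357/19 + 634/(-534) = -101342/5073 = -19.98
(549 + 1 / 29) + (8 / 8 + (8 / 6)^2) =144023 / 261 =551.81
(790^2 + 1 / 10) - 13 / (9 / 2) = 56168749 / 90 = 624097.21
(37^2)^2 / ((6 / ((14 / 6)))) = 13119127 / 18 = 728840.39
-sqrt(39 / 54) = -sqrt(26) / 6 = -0.85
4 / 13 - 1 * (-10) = 134 / 13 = 10.31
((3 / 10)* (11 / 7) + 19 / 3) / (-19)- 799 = -3189439 / 3990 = -799.36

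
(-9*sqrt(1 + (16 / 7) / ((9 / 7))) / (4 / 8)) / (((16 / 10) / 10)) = -375 / 2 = -187.50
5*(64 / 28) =80 / 7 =11.43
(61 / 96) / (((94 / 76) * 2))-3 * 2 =-25913 / 4512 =-5.74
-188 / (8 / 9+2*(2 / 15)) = -2115 / 13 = -162.69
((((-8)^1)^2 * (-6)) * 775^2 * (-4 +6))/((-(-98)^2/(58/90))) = 222952000/7203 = 30952.66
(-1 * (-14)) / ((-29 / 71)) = -34.28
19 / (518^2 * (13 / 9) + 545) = 171 / 3493117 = 0.00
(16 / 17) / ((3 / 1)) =16 / 51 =0.31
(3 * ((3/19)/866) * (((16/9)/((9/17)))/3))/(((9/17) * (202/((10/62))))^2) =245650/176382874331289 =0.00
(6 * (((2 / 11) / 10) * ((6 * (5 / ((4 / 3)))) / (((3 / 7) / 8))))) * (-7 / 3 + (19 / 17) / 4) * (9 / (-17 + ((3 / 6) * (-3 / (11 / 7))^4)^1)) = 421612884 / 5156321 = 81.77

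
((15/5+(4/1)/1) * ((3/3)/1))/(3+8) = 7/11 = 0.64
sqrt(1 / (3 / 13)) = sqrt(39) / 3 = 2.08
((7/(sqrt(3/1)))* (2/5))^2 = 196/75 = 2.61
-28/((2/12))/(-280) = 3/5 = 0.60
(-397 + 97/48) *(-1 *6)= 18959/8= 2369.88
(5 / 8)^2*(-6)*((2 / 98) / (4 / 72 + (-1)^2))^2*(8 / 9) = -675 / 866761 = -0.00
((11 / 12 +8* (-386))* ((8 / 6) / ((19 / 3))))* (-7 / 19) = 259315 / 1083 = 239.44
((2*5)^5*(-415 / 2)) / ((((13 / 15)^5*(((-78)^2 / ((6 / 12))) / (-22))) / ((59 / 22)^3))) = 22473356396484375 / 15185141114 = 1479957.03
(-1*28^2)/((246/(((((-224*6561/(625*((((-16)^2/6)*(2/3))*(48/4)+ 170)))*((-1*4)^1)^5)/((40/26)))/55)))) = -73741860864/415765625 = -177.36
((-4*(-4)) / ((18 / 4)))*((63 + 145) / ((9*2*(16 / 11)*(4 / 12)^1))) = 2288 / 27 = 84.74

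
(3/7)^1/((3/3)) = 0.43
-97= -97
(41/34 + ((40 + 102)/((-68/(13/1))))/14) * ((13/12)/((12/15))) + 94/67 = 627817/1530816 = 0.41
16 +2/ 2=17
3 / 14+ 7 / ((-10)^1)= -17 / 35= -0.49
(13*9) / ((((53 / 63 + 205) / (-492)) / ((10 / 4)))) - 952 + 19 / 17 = -181877665 / 110228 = -1650.01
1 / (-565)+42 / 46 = 11842 / 12995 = 0.91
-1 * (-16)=16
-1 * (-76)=76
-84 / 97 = -0.87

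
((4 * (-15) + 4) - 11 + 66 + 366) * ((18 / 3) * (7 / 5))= 3066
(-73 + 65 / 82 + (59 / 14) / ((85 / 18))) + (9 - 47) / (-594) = -1032470531 / 14490630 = -71.25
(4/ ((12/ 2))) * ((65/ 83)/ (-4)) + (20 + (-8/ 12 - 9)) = 5081/ 498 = 10.20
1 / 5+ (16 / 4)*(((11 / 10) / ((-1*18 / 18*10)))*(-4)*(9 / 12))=38 / 25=1.52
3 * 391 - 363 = 810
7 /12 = 0.58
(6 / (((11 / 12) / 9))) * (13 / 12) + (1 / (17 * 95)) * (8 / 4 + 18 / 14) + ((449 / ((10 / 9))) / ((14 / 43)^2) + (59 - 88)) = 5357964237 / 1392776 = 3846.97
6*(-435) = -2610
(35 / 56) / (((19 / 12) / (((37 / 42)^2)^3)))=12828632045 / 69527735424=0.18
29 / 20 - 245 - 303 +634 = 1749 / 20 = 87.45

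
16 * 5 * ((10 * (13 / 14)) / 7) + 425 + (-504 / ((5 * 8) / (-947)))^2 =174412961754 / 1225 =142377927.96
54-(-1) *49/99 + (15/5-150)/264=42719/792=53.94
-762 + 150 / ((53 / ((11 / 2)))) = -39561 / 53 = -746.43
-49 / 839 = -0.06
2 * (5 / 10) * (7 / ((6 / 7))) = 49 / 6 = 8.17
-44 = -44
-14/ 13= -1.08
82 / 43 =1.91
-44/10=-22/5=-4.40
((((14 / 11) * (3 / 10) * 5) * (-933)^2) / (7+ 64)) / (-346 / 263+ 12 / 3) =4807710747 / 551386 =8719.32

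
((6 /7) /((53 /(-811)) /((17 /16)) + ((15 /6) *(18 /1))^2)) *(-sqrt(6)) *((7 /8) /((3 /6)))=-41361 *sqrt(6) /55835654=-0.00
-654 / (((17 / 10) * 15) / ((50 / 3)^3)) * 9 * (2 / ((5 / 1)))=-427450.98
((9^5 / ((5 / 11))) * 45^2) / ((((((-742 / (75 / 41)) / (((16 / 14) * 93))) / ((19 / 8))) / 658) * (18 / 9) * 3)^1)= -546178589661375 / 30422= -17953408377.54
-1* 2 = -2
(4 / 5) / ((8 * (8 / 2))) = 0.02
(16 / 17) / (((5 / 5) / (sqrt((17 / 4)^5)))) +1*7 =7 +17*sqrt(17) / 2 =42.05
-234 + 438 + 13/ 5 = 1033/ 5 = 206.60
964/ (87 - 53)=482/ 17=28.35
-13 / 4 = -3.25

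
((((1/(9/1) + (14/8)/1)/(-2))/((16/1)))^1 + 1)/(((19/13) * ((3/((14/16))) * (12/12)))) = 98735/525312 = 0.19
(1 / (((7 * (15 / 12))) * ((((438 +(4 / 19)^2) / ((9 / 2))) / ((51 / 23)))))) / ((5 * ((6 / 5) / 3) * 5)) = 9747 / 37440550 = 0.00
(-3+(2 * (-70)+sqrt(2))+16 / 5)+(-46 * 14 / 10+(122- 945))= -5136 / 5+sqrt(2)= -1025.79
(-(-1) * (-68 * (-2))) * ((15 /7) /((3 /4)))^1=2720 /7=388.57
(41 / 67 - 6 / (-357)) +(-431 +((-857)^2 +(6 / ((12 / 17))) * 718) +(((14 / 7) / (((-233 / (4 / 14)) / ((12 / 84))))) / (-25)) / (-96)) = 5774708565434461 / 7802377800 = 740121.63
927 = 927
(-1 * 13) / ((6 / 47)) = -611 / 6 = -101.83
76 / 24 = 3.17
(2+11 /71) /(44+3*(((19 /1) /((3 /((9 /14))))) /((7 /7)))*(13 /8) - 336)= -1008 /127303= -0.01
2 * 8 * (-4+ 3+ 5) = 64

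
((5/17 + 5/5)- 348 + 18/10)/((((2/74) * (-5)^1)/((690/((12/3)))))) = 74846301/170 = 440272.36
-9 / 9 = -1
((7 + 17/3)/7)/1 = 38/21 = 1.81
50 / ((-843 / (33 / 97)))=-0.02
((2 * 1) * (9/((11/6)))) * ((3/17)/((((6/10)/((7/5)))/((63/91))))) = 6804/2431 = 2.80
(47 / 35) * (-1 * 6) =-282 / 35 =-8.06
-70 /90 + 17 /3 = 44 /9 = 4.89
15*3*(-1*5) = -225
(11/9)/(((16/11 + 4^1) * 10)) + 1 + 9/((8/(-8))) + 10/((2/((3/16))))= -76033/10800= -7.04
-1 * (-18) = 18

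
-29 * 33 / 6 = -319 / 2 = -159.50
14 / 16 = 7 / 8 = 0.88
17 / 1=17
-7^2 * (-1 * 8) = 392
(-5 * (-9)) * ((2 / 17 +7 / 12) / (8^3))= 2145 / 34816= 0.06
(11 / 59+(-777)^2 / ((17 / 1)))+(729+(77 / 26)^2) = 24579483047 / 678028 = 36251.43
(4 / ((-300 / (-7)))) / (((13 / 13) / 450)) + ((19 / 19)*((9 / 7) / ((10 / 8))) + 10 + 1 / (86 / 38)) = 80473 / 1505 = 53.47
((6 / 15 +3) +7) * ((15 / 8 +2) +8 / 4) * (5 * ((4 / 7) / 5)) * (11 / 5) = 13442 / 175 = 76.81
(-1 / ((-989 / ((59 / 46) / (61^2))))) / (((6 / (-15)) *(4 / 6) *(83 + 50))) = -885 / 90058648568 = -0.00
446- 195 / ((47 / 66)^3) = -9756662 / 103823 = -93.97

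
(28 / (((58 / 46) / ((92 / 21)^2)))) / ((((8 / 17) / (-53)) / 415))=-36395390440 / 1827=-19920848.63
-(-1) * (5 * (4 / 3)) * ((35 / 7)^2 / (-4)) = -125 / 3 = -41.67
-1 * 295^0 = -1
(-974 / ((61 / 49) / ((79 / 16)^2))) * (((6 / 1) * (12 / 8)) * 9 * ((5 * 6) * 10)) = -904743571725 / 1952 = -463495682.24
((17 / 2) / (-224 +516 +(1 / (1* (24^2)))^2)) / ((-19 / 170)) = -479416320 / 1840693267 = -0.26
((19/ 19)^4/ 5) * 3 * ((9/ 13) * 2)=54/ 65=0.83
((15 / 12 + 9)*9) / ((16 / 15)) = 5535 / 64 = 86.48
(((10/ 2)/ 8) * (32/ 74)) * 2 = 20/ 37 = 0.54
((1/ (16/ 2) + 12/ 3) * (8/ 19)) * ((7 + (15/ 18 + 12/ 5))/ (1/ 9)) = 30393/ 190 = 159.96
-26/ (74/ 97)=-1261/ 37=-34.08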